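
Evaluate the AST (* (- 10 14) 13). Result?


Evaluate inner: (- 10 14) = -4
Evaluate root: (* -4 13) = -52
Result: -52


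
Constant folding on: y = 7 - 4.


7 - 4 = 3 at compile time
Optimized: y = 3


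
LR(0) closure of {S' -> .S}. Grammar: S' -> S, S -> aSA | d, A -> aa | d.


Start: S' -> .S
For each item with dot before a nonterminal B, add B -> .γ for every B-production
Closure: [S' -> .S, S -> .aSA, S -> .d]


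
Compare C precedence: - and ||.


'-' is additive (level 9); '||' is logical OR (level 1)
Higher level binds tighter
'-' has higher precedence than '||'


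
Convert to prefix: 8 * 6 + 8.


left-to-right (same/higher precedence on left): tree is (+ (* 8 6) 8)
Prefix: + * 8 6 8


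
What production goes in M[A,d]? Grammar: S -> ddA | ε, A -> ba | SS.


For [A, d]: 'd' ∈ FIRST(SS)
Entry: A -> SS


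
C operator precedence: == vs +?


'+' is additive (level 9); '==' is equality (level 6)
Higher level binds tighter
'+' has higher precedence than '=='


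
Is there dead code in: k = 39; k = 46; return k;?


first assignment to k is overwritten before any read
Dead: 'k = 39'


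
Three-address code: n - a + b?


Break into single-operator statements:
t1 = n - a
t2 = t1 + b


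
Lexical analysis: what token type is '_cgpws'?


Pattern: letter/underscore followed by alphanumerics, not a keyword
Type: IDENTIFIER


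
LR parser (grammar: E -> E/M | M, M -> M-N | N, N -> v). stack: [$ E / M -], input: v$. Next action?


no handle; shift 'v'
Action: shift


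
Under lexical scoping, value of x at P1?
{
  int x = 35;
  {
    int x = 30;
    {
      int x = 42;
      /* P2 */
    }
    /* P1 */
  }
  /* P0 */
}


x declared in the same block as P1
x = 30


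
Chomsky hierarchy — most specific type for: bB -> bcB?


LHS has context (more than one symbol) and |LHS| ≤ |RHS|
Classification: Type 1 (Context-Sensitive)


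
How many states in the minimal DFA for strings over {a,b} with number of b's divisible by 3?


Track (count of b) mod 3: states 0..2, accept at 0
Minimal DFA: 3 states


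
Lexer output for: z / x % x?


Scan left to right, longest-match per lexeme
Tokens: ID(z), OP(/), ID(x), OP(%), ID(x)


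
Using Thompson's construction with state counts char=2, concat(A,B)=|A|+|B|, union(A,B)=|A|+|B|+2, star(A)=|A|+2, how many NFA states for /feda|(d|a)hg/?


Syntax tree has 8 char leaf(s), 2 union(s), 0 star(s)
chars contribute 8×2 = 16; each union adds +2; each star adds +2
Total: 16 + 4 + 0 = 20 states


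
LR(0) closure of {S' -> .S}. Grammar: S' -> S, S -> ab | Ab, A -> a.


Start: S' -> .S
For each item with dot before a nonterminal B, add B -> .γ for every B-production
Closure: [S' -> .S, S -> .ab, S -> .Ab, A -> .a]


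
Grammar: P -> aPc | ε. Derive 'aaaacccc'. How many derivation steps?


Derivation: P => aPc => aaPcc => aaaPccc => aaaaPcccc => aaaacccc
Steps: 5


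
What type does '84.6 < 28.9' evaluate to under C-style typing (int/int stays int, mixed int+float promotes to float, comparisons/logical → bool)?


Operand types: float < float
Rule: comparison yields bool
Result type: bool


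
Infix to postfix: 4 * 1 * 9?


Left to right (same or higher precedence on left)
Postfix: 4 1 * 9 *


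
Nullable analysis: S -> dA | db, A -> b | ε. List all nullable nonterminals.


A nonterminal is nullable iff some alternative derives ε (directly, or every symbol in it is nullable)
Nullable: {A}


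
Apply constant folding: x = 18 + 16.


18 + 16 = 34 at compile time
Optimized: x = 34


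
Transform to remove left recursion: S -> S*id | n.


Left-recursive alternatives: S*id; non-recursive: n
Introduce S': S -> nS', S' -> *idS' | ε


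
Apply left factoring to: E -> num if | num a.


Common prefix: 'num'
Factored: E -> num E', E' -> if | a


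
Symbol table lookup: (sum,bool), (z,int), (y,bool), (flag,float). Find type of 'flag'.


Lookup 'flag' → type float


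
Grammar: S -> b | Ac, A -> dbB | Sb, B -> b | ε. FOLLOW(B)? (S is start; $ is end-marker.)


$ ∈ FOLLOW(S). For each A -> αBβ: add FIRST(β)\{ε} to FOLLOW(B); if β nullable, add FOLLOW(A).
FOLLOW(B) = {c}


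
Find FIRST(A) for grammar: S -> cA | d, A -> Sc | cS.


Per alternative of A: FIRST(Sc) = {c, d}; FIRST(cS) = {c}
FIRST(A) = {c, d}


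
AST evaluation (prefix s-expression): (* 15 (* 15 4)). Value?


Evaluate inner: (* 15 4) = 60
Evaluate root: (* 15 60) = 900
Result: 900


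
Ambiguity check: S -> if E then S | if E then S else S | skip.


dangling else: 'if E then if E then skip else skip' parses two ways
Ambiguous


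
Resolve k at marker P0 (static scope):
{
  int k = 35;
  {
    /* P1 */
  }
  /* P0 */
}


k declared in the same block as P0
k = 35


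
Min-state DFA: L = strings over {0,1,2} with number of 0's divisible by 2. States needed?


Track (count of 0) mod 2: states 0..1, accept at 0
Minimal DFA: 2 states


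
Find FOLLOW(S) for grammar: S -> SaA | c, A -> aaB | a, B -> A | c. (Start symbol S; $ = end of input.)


$ ∈ FOLLOW(S). For each A -> αBβ: add FIRST(β)\{ε} to FOLLOW(B); if β nullable, add FOLLOW(A).
FOLLOW(S) = {$, a}


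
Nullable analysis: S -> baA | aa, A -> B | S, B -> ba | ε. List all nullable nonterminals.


A nonterminal is nullable iff some alternative derives ε (directly, or every symbol in it is nullable)
Nullable: {A, B}


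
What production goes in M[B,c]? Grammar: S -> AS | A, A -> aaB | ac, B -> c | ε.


For [B, c]: 'c' ∈ FIRST(c)
Entry: B -> c


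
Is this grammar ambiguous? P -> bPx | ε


balanced b^n…x^n: each string has a unique parse
Unambiguous


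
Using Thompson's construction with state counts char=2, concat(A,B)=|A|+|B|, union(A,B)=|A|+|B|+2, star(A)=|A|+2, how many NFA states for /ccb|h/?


Syntax tree has 4 char leaf(s), 1 union(s), 0 star(s)
chars contribute 4×2 = 8; each union adds +2; each star adds +2
Total: 8 + 2 + 0 = 10 states


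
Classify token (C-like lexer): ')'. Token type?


Pattern: delimiter/punctuation
Type: PUNCTUATION


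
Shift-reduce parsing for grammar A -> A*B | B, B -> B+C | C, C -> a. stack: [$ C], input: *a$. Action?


'C' (not preceded by B+) is the handle for B -> C
Action: reduce (B -> C)


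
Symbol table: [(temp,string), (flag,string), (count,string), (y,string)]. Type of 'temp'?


Lookup 'temp' → type string


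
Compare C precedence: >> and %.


'%' is multiplicative (level 10); '>>' is shift (level 8)
Higher level binds tighter
'%' has higher precedence than '>>'


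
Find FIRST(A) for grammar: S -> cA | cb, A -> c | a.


Per alternative of A: FIRST(c) = {c}; FIRST(a) = {a}
FIRST(A) = {a, c}


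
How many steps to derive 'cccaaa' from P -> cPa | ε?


Derivation: P => cPa => ccPaa => cccPaaa => cccaaa
Steps: 4


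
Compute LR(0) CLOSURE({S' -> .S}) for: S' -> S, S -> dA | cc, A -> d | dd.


Start: S' -> .S
For each item with dot before a nonterminal B, add B -> .γ for every B-production
Closure: [S' -> .S, S -> .dA, S -> .cc]


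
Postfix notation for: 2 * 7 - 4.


Left to right (same or higher precedence on left)
Postfix: 2 7 * 4 -


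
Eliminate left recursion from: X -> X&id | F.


Left-recursive alternatives: X&id; non-recursive: F
Introduce X': X -> FX', X' -> &idX' | ε


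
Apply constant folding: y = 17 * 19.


17 * 19 = 323 at compile time
Optimized: y = 323


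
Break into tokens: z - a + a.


Scan left to right, longest-match per lexeme
Tokens: ID(z), OP(-), ID(a), OP(+), ID(a)


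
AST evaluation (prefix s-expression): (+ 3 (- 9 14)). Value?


Evaluate inner: (- 9 14) = -5
Evaluate root: (+ 3 -5) = -2
Result: -2


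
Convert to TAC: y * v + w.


Break into single-operator statements:
t1 = y * v
t2 = t1 + w


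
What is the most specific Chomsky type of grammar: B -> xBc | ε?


Single nonterminal LHS, but x^n c^n is not regular
Classification: Type 2 (Context-Free)


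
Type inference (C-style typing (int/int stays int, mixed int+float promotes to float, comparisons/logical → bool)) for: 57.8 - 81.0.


Operand types: float - float
Rule: mixed int/float promotes to float; int/int stays int
Result type: float


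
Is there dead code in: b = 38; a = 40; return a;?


b is assigned but never read
Dead: 'b = 38'


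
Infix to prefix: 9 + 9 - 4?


left-to-right (same/higher precedence on left): tree is (- (+ 9 9) 4)
Prefix: - + 9 9 4


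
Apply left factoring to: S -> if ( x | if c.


Common prefix: 'if'
Factored: S -> if S', S' -> ( x | c


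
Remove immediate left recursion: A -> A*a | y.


Left-recursive alternatives: A*a; non-recursive: y
Introduce A': A -> yA', A' -> *aA' | ε


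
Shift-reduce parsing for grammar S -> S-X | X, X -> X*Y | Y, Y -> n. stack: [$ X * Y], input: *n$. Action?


handle 'X*Y' on top
Action: reduce (X -> X*Y)


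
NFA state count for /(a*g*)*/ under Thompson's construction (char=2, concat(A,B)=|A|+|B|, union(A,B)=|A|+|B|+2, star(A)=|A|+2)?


Syntax tree has 2 char leaf(s), 0 union(s), 3 star(s)
chars contribute 2×2 = 4; each union adds +2; each star adds +2
Total: 4 + 0 + 6 = 10 states


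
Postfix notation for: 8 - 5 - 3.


Left to right (same or higher precedence on left)
Postfix: 8 5 - 3 -


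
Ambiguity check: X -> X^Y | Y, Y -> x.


precedence layered via separate nonterminal Y: deterministic
Unambiguous


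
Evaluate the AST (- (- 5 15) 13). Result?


Evaluate inner: (- 5 15) = -10
Evaluate root: (- -10 13) = -23
Result: -23


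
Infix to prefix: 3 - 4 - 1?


left-to-right (same/higher precedence on left): tree is (- (- 3 4) 1)
Prefix: - - 3 4 1


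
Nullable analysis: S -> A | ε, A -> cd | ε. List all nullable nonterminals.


A nonterminal is nullable iff some alternative derives ε (directly, or every symbol in it is nullable)
Nullable: {A, S}


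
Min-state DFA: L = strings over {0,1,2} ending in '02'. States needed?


Track the longest suffix of input matching a prefix of '02': 3 classes (prefixes of length 0..2)
Minimal DFA: 3 states


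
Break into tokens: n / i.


Scan left to right, longest-match per lexeme
Tokens: ID(n), OP(/), ID(i)


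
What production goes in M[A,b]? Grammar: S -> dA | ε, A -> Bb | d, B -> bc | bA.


For [A, b]: 'b' ∈ FIRST(Bb)
Entry: A -> Bb


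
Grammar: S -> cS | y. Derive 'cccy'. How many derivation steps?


Derivation: S => cS => ccS => cccS => cccy
Steps: 4


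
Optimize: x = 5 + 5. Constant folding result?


5 + 5 = 10 at compile time
Optimized: x = 10


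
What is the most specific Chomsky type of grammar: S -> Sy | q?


Left-linear: every RHS is a terminal or one nonterminal followed by a terminal
Classification: Type 3 (Regular)


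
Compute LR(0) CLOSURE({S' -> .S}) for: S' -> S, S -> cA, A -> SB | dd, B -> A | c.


Start: S' -> .S
For each item with dot before a nonterminal B, add B -> .γ for every B-production
Closure: [S' -> .S, S -> .cA]


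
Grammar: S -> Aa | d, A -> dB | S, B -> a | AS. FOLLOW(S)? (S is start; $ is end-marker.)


$ ∈ FOLLOW(S). For each A -> αBβ: add FIRST(β)\{ε} to FOLLOW(B); if β nullable, add FOLLOW(A).
FOLLOW(S) = {$, a, d}


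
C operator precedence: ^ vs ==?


'==' is equality (level 6); '^' is bitwise XOR (level 4)
Higher level binds tighter
'==' has higher precedence than '^'


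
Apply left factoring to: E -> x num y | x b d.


Common prefix: 'x'
Factored: E -> x E', E' -> num y | b d


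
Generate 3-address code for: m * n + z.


Break into single-operator statements:
t1 = m * n
t2 = t1 + z


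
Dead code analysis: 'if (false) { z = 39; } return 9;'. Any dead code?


condition is constant false, so the whole block is unreachable
Dead: 'if (false) { z = 39; }'


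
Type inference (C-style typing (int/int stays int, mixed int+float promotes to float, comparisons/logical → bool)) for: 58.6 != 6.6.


Operand types: float != float
Rule: comparison yields bool
Result type: bool


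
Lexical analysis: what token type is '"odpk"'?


Pattern: double-quoted sequence
Type: STRING_LITERAL


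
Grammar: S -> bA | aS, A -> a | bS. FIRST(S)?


Per alternative of S: FIRST(bA) = {b}; FIRST(aS) = {a}
FIRST(S) = {a, b}


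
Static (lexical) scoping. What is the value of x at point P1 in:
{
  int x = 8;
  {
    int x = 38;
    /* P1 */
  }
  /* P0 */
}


x declared in the same block as P1
x = 38


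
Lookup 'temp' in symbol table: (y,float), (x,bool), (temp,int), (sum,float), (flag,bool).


Lookup 'temp' → type int


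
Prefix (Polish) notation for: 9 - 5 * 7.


'*' binds tighter: tree is (- 9 (* 5 7))
Prefix: - 9 * 5 7


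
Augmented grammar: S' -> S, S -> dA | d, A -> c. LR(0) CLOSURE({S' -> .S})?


Start: S' -> .S
For each item with dot before a nonterminal B, add B -> .γ for every B-production
Closure: [S' -> .S, S -> .dA, S -> .d]


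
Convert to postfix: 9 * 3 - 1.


Left to right (same or higher precedence on left)
Postfix: 9 3 * 1 -


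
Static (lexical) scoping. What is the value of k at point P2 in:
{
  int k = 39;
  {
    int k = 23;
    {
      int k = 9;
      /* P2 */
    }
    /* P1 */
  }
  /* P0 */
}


k declared in the same block as P2
k = 9


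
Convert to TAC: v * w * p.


Break into single-operator statements:
t1 = v * w
t2 = t1 * p


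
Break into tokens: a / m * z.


Scan left to right, longest-match per lexeme
Tokens: ID(a), OP(/), ID(m), OP(*), ID(z)


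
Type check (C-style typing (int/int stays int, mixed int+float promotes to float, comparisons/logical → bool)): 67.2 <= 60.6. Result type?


Operand types: float <= float
Rule: comparison yields bool
Result type: bool


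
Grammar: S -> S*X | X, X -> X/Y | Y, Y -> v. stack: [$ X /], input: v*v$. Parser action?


no handle; shift 'v'
Action: shift


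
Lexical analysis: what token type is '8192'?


Pattern: digits only
Type: INTEGER_LITERAL


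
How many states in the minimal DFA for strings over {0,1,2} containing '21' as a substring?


KMP-style automaton: 2 progress states + 1 absorbing accept = 3
Minimal DFA: 3 states


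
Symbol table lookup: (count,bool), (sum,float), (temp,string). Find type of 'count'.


Lookup 'count' → type bool


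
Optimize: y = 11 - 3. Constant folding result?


11 - 3 = 8 at compile time
Optimized: y = 8


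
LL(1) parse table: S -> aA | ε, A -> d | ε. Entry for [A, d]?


For [A, d]: 'd' ∈ FIRST(d)
Entry: A -> d


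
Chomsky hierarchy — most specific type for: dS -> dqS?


LHS has context (more than one symbol) and |LHS| ≤ |RHS|
Classification: Type 1 (Context-Sensitive)


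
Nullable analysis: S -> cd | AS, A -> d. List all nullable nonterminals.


A nonterminal is nullable iff some alternative derives ε (directly, or every symbol in it is nullable)
Nullable: {}


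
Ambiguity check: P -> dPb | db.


balanced d^n…b^n: each string has a unique parse
Unambiguous


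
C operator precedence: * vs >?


'*' is multiplicative (level 10); '>' is relational (level 7)
Higher level binds tighter
'*' has higher precedence than '>'


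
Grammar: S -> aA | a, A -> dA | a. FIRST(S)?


Per alternative of S: FIRST(aA) = {a}; FIRST(a) = {a}
FIRST(S) = {a}


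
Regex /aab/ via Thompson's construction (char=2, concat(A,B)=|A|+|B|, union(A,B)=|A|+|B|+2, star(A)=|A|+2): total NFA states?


Syntax tree has 3 char leaf(s), 0 union(s), 0 star(s)
chars contribute 3×2 = 6; each union adds +2; each star adds +2
Total: 6 + 0 + 0 = 6 states


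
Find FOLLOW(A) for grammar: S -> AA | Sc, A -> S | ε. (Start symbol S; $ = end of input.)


$ ∈ FOLLOW(S). For each A -> αBβ: add FIRST(β)\{ε} to FOLLOW(B); if β nullable, add FOLLOW(A).
FOLLOW(A) = {$, c}


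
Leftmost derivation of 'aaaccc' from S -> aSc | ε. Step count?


Derivation: S => aSc => aaScc => aaaSccc => aaaccc
Steps: 4


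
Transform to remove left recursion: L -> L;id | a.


Left-recursive alternatives: L;id; non-recursive: a
Introduce L': L -> aL', L' -> ;idL' | ε


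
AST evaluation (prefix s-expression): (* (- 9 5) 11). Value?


Evaluate inner: (- 9 5) = 4
Evaluate root: (* 4 11) = 44
Result: 44


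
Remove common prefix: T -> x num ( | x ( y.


Common prefix: 'x'
Factored: T -> x T', T' -> num ( | ( y


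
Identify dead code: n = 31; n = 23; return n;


first assignment to n is overwritten before any read
Dead: 'n = 31'


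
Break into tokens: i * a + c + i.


Scan left to right, longest-match per lexeme
Tokens: ID(i), OP(*), ID(a), OP(+), ID(c), OP(+), ID(i)


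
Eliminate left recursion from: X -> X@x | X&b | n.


Left-recursive alternatives: X@x, X&b; non-recursive: n
Introduce X': X -> nX', X' -> @xX' | &bX' | ε


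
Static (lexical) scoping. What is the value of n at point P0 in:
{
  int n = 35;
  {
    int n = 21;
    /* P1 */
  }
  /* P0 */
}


n declared in the same block as P0
n = 35


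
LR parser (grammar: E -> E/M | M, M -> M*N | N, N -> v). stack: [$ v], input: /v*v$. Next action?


'v' on top is the handle for N -> v
Action: reduce (N -> v)


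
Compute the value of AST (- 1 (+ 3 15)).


Evaluate inner: (+ 3 15) = 18
Evaluate root: (- 1 18) = -17
Result: -17


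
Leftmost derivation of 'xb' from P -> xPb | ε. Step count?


Derivation: P => xPb => xb
Steps: 2


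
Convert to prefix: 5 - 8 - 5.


left-to-right (same/higher precedence on left): tree is (- (- 5 8) 5)
Prefix: - - 5 8 5


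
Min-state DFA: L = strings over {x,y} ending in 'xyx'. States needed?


Track the longest suffix of input matching a prefix of 'xyx': 4 classes (prefixes of length 0..3)
Minimal DFA: 4 states


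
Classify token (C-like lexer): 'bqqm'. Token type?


Pattern: letter/underscore followed by alphanumerics, not a keyword
Type: IDENTIFIER


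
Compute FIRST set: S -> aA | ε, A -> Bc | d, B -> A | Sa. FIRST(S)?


Per alternative of S: FIRST(aA) = {a}; FIRST(ε) = {ε}
FIRST(S) = {a, ε}


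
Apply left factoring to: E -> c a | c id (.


Common prefix: 'c'
Factored: E -> c E', E' -> a | id (


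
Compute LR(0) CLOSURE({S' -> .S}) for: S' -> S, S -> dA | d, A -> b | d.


Start: S' -> .S
For each item with dot before a nonterminal B, add B -> .γ for every B-production
Closure: [S' -> .S, S -> .dA, S -> .d]


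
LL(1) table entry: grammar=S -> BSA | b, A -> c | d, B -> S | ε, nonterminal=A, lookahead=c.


For [A, c]: 'c' ∈ FIRST(c)
Entry: A -> c


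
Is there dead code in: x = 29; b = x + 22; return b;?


x is read by b's definition; b is returned
No dead code


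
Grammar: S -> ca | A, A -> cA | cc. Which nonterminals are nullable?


A nonterminal is nullable iff some alternative derives ε (directly, or every symbol in it is nullable)
Nullable: {}


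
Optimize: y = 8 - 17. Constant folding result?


8 - 17 = -9 at compile time
Optimized: y = -9


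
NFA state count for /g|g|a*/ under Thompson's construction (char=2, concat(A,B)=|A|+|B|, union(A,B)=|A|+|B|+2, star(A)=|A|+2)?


Syntax tree has 3 char leaf(s), 2 union(s), 1 star(s)
chars contribute 3×2 = 6; each union adds +2; each star adds +2
Total: 6 + 4 + 2 = 12 states


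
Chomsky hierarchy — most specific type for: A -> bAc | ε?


Single nonterminal LHS, but b^n c^n is not regular
Classification: Type 2 (Context-Free)


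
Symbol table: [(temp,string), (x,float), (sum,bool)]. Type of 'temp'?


Lookup 'temp' → type string


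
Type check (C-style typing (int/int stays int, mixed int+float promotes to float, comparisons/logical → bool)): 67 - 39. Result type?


Operand types: int - int
Rule: mixed int/float promotes to float; int/int stays int
Result type: int


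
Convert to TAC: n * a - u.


Break into single-operator statements:
t1 = n * a
t2 = t1 - u


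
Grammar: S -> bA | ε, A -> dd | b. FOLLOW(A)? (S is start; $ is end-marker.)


$ ∈ FOLLOW(S). For each A -> αBβ: add FIRST(β)\{ε} to FOLLOW(B); if β nullable, add FOLLOW(A).
FOLLOW(A) = {$}


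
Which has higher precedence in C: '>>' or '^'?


'>>' is shift (level 8); '^' is bitwise XOR (level 4)
Higher level binds tighter
'>>' has higher precedence than '^'


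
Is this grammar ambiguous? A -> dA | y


right-linear, alternatives start with distinct terminals 'd' vs 'y': unique leftmost derivation
Unambiguous


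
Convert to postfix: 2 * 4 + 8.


Left to right (same or higher precedence on left)
Postfix: 2 4 * 8 +


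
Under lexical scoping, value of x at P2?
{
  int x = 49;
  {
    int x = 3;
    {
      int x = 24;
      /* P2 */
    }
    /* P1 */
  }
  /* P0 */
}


x declared in the same block as P2
x = 24


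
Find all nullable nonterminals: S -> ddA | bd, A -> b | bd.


A nonterminal is nullable iff some alternative derives ε (directly, or every symbol in it is nullable)
Nullable: {}


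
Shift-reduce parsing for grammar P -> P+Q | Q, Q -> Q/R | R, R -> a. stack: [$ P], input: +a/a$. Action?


shift '+' to continue P -> P+Q
Action: shift


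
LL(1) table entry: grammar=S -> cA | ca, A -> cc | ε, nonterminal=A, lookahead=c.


For [A, c]: 'c' ∈ FIRST(cc)
Entry: A -> cc


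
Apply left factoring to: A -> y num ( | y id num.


Common prefix: 'y'
Factored: A -> y A', A' -> num ( | id num


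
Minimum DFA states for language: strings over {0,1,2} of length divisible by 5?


Track length mod 5: states 0..4, accept at 0
Minimal DFA: 5 states


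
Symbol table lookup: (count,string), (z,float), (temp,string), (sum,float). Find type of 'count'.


Lookup 'count' → type string


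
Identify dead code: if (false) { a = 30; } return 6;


condition is constant false, so the whole block is unreachable
Dead: 'if (false) { a = 30; }'


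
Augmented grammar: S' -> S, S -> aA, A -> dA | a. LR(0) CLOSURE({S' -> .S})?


Start: S' -> .S
For each item with dot before a nonterminal B, add B -> .γ for every B-production
Closure: [S' -> .S, S -> .aA]


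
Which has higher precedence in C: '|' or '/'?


'/' is multiplicative (level 10); '|' is bitwise OR (level 3)
Higher level binds tighter
'/' has higher precedence than '|'


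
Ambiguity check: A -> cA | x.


right-linear, alternatives start with distinct terminals 'c' vs 'x': unique leftmost derivation
Unambiguous


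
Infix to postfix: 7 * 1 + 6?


Left to right (same or higher precedence on left)
Postfix: 7 1 * 6 +


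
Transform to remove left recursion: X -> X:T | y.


Left-recursive alternatives: X:T; non-recursive: y
Introduce X': X -> yX', X' -> :TX' | ε


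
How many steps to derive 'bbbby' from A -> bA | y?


Derivation: A => bA => bbA => bbbA => bbbbA => bbbby
Steps: 5


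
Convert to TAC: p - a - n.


Break into single-operator statements:
t1 = p - a
t2 = t1 - n


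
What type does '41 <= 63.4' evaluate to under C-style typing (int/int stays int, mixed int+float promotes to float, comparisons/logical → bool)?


Operand types: int <= float
Rule: comparison yields bool
Result type: bool


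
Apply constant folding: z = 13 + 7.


13 + 7 = 20 at compile time
Optimized: z = 20


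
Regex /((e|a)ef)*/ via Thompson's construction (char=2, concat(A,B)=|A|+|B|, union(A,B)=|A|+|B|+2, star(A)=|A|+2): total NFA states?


Syntax tree has 4 char leaf(s), 1 union(s), 1 star(s)
chars contribute 4×2 = 8; each union adds +2; each star adds +2
Total: 8 + 2 + 2 = 12 states


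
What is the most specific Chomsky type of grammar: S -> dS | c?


Right-linear: every RHS is a terminal or a terminal followed by one nonterminal
Classification: Type 3 (Regular)


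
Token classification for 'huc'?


Pattern: letter/underscore followed by alphanumerics, not a keyword
Type: IDENTIFIER


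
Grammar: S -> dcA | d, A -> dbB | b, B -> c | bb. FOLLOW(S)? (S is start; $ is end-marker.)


$ ∈ FOLLOW(S). For each A -> αBβ: add FIRST(β)\{ε} to FOLLOW(B); if β nullable, add FOLLOW(A).
FOLLOW(S) = {$}


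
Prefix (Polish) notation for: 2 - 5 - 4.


left-to-right (same/higher precedence on left): tree is (- (- 2 5) 4)
Prefix: - - 2 5 4


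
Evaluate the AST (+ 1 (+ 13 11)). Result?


Evaluate inner: (+ 13 11) = 24
Evaluate root: (+ 1 24) = 25
Result: 25


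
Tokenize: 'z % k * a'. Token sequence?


Scan left to right, longest-match per lexeme
Tokens: ID(z), OP(%), ID(k), OP(*), ID(a)


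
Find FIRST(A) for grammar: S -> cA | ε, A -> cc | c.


Per alternative of A: FIRST(cc) = {c}; FIRST(c) = {c}
FIRST(A) = {c}


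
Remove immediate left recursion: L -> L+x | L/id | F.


Left-recursive alternatives: L+x, L/id; non-recursive: F
Introduce L': L -> FL', L' -> +xL' | /idL' | ε


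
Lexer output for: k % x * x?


Scan left to right, longest-match per lexeme
Tokens: ID(k), OP(%), ID(x), OP(*), ID(x)


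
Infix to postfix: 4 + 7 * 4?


* has higher precedence, evaluate 7*4 first
Postfix: 4 7 4 * +


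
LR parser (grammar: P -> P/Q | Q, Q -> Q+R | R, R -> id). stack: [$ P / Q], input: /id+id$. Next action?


handle 'P/Q' on top; lookahead ∈ FOLLOW(P) = {/, $}
Action: reduce (P -> P/Q)


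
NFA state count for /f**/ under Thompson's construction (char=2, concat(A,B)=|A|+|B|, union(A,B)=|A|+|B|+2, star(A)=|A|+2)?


Syntax tree has 1 char leaf(s), 0 union(s), 2 star(s)
chars contribute 1×2 = 2; each union adds +2; each star adds +2
Total: 2 + 0 + 4 = 6 states


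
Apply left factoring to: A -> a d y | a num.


Common prefix: 'a'
Factored: A -> a A', A' -> d y | num


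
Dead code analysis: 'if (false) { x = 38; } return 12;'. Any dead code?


condition is constant false, so the whole block is unreachable
Dead: 'if (false) { x = 38; }'


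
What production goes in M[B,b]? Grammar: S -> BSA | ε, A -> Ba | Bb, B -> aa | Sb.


For [B, b]: 'b' ∈ FIRST(Sb)
Entry: B -> Sb


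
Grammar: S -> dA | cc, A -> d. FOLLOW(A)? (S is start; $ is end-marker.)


$ ∈ FOLLOW(S). For each A -> αBβ: add FIRST(β)\{ε} to FOLLOW(B); if β nullable, add FOLLOW(A).
FOLLOW(A) = {$}


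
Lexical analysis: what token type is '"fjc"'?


Pattern: double-quoted sequence
Type: STRING_LITERAL


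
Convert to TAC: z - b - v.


Break into single-operator statements:
t1 = z - b
t2 = t1 - v


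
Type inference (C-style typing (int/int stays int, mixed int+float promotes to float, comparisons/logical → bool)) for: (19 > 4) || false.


Operand types: bool || bool
Rule: logical operators take bool operands and yield bool
Result type: bool


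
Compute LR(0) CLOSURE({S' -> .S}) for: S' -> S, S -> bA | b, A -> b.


Start: S' -> .S
For each item with dot before a nonterminal B, add B -> .γ for every B-production
Closure: [S' -> .S, S -> .bA, S -> .b]


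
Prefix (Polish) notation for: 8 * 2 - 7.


left-to-right (same/higher precedence on left): tree is (- (* 8 2) 7)
Prefix: - * 8 2 7


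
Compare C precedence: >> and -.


'-' is additive (level 9); '>>' is shift (level 8)
Higher level binds tighter
'-' has higher precedence than '>>'


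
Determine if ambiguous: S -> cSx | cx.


balanced c^n…x^n: each string has a unique parse
Unambiguous


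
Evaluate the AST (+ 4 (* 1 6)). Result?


Evaluate inner: (* 1 6) = 6
Evaluate root: (+ 4 6) = 10
Result: 10


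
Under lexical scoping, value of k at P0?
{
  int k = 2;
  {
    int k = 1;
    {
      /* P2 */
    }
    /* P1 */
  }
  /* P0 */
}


k declared in the same block as P0
k = 2


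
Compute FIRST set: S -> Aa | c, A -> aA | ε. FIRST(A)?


Per alternative of A: FIRST(aA) = {a}; FIRST(ε) = {ε}
FIRST(A) = {a, ε}


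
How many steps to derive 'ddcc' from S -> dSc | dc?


Derivation: S => dSc => ddcc
Steps: 2


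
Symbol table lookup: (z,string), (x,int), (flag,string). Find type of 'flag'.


Lookup 'flag' → type string


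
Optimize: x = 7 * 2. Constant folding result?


7 * 2 = 14 at compile time
Optimized: x = 14


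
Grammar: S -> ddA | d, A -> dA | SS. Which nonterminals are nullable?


A nonterminal is nullable iff some alternative derives ε (directly, or every symbol in it is nullable)
Nullable: {}


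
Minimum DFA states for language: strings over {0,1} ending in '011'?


Track the longest suffix of input matching a prefix of '011': 4 classes (prefixes of length 0..3)
Minimal DFA: 4 states


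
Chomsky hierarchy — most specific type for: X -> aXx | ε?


Single nonterminal LHS, but a^n x^n is not regular
Classification: Type 2 (Context-Free)


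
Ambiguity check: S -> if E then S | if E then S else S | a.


dangling else: 'if E then if E then a else a' parses two ways
Ambiguous


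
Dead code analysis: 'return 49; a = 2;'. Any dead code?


statement follows a return and is unreachable
Dead: 'a = 2'


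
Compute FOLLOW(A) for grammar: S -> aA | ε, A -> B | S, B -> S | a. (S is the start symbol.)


$ ∈ FOLLOW(S). For each A -> αBβ: add FIRST(β)\{ε} to FOLLOW(B); if β nullable, add FOLLOW(A).
FOLLOW(A) = {$}


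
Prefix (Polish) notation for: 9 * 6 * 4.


left-to-right (same/higher precedence on left): tree is (* (* 9 6) 4)
Prefix: * * 9 6 4


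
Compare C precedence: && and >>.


'>>' is shift (level 8); '&&' is logical AND (level 2)
Higher level binds tighter
'>>' has higher precedence than '&&'


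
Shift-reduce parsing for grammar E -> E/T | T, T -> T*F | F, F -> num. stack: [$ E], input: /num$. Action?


shift '/' to continue E -> E/T
Action: shift


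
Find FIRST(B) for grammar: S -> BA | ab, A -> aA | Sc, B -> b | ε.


Per alternative of B: FIRST(b) = {b}; FIRST(ε) = {ε}
FIRST(B) = {b, ε}


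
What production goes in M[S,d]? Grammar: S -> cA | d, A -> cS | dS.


For [S, d]: 'd' ∈ FIRST(d)
Entry: S -> d


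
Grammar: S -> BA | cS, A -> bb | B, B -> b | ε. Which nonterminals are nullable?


A nonterminal is nullable iff some alternative derives ε (directly, or every symbol in it is nullable)
Nullable: {A, B, S}


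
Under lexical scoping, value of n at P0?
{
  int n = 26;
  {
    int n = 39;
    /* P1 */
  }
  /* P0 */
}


n declared in the same block as P0
n = 26


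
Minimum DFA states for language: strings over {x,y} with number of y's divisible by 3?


Track (count of y) mod 3: states 0..2, accept at 0
Minimal DFA: 3 states


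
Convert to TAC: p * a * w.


Break into single-operator statements:
t1 = p * a
t2 = t1 * w


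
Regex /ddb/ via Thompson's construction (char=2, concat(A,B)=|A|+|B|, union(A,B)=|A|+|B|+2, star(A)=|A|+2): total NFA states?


Syntax tree has 3 char leaf(s), 0 union(s), 0 star(s)
chars contribute 3×2 = 6; each union adds +2; each star adds +2
Total: 6 + 0 + 0 = 6 states


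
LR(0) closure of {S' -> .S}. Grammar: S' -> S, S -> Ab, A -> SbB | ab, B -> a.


Start: S' -> .S
For each item with dot before a nonterminal B, add B -> .γ for every B-production
Closure: [S' -> .S, S -> .Ab, A -> .SbB, A -> .ab]


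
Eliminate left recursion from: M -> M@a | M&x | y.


Left-recursive alternatives: M@a, M&x; non-recursive: y
Introduce M': M -> yM', M' -> @aM' | &xM' | ε


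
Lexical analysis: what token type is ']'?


Pattern: delimiter/punctuation
Type: PUNCTUATION


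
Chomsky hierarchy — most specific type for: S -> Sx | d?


Left-linear: every RHS is a terminal or one nonterminal followed by a terminal
Classification: Type 3 (Regular)


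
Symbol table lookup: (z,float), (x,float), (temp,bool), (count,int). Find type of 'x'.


Lookup 'x' → type float


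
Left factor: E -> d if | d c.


Common prefix: 'd'
Factored: E -> d E', E' -> if | c


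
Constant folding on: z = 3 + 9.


3 + 9 = 12 at compile time
Optimized: z = 12


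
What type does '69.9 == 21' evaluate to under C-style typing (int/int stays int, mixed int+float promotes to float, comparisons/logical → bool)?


Operand types: float == int
Rule: comparison yields bool
Result type: bool


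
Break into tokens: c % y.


Scan left to right, longest-match per lexeme
Tokens: ID(c), OP(%), ID(y)


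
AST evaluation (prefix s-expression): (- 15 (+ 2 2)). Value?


Evaluate inner: (+ 2 2) = 4
Evaluate root: (- 15 4) = 11
Result: 11


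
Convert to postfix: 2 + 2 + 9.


Left to right (same or higher precedence on left)
Postfix: 2 2 + 9 +


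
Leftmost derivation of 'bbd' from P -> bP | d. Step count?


Derivation: P => bP => bbP => bbd
Steps: 3


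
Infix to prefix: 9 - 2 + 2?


left-to-right (same/higher precedence on left): tree is (+ (- 9 2) 2)
Prefix: + - 9 2 2


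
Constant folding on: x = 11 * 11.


11 * 11 = 121 at compile time
Optimized: x = 121


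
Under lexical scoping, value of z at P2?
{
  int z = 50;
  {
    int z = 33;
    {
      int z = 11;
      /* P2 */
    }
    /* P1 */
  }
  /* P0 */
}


z declared in the same block as P2
z = 11


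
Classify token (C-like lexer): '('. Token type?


Pattern: delimiter/punctuation
Type: PUNCTUATION


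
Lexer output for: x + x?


Scan left to right, longest-match per lexeme
Tokens: ID(x), OP(+), ID(x)


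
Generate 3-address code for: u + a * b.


Break into single-operator statements:
t1 = a * b
t2 = u + t1


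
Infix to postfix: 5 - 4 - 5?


Left to right (same or higher precedence on left)
Postfix: 5 4 - 5 -


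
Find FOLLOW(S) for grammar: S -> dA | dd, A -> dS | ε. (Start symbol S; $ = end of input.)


$ ∈ FOLLOW(S). For each A -> αBβ: add FIRST(β)\{ε} to FOLLOW(B); if β nullable, add FOLLOW(A).
FOLLOW(S) = {$}


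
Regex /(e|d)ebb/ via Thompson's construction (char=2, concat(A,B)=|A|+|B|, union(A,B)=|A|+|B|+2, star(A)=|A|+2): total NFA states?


Syntax tree has 5 char leaf(s), 1 union(s), 0 star(s)
chars contribute 5×2 = 10; each union adds +2; each star adds +2
Total: 10 + 2 + 0 = 12 states


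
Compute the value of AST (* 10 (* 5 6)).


Evaluate inner: (* 5 6) = 30
Evaluate root: (* 10 30) = 300
Result: 300


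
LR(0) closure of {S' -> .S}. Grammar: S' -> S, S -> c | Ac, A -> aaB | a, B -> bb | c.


Start: S' -> .S
For each item with dot before a nonterminal B, add B -> .γ for every B-production
Closure: [S' -> .S, S -> .c, S -> .Ac, A -> .aaB, A -> .a]


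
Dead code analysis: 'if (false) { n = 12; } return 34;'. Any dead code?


condition is constant false, so the whole block is unreachable
Dead: 'if (false) { n = 12; }'


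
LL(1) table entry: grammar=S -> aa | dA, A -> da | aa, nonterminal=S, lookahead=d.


For [S, d]: 'd' ∈ FIRST(dA)
Entry: S -> dA


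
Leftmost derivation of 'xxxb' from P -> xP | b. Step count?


Derivation: P => xP => xxP => xxxP => xxxb
Steps: 4


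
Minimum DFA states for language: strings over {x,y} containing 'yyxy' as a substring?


KMP-style automaton: 4 progress states + 1 absorbing accept = 5
Minimal DFA: 5 states


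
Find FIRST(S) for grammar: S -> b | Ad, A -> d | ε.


Per alternative of S: FIRST(b) = {b}; FIRST(Ad) = {d}
FIRST(S) = {b, d}


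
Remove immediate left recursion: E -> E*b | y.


Left-recursive alternatives: E*b; non-recursive: y
Introduce E': E -> yE', E' -> *bE' | ε


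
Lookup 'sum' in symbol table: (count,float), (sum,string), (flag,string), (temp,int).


Lookup 'sum' → type string


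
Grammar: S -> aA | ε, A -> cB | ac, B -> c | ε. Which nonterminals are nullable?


A nonterminal is nullable iff some alternative derives ε (directly, or every symbol in it is nullable)
Nullable: {B, S}


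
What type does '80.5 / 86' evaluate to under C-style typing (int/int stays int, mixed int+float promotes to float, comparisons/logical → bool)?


Operand types: float / int
Rule: mixed int/float promotes to float; int/int stays int
Result type: float


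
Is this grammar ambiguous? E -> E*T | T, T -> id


precedence layered via separate nonterminal T: deterministic
Unambiguous


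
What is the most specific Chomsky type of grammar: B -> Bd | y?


Left-linear: every RHS is a terminal or one nonterminal followed by a terminal
Classification: Type 3 (Regular)


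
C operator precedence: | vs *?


'*' is multiplicative (level 10); '|' is bitwise OR (level 3)
Higher level binds tighter
'*' has higher precedence than '|'


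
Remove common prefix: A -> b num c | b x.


Common prefix: 'b'
Factored: A -> b A', A' -> num c | x


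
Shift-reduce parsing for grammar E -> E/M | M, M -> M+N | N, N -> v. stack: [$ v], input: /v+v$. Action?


'v' on top is the handle for N -> v
Action: reduce (N -> v)


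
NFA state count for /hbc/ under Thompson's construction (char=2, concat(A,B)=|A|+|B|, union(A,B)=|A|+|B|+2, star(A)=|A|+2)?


Syntax tree has 3 char leaf(s), 0 union(s), 0 star(s)
chars contribute 3×2 = 6; each union adds +2; each star adds +2
Total: 6 + 0 + 0 = 6 states


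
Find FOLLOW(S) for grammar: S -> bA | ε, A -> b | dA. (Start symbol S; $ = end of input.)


$ ∈ FOLLOW(S). For each A -> αBβ: add FIRST(β)\{ε} to FOLLOW(B); if β nullable, add FOLLOW(A).
FOLLOW(S) = {$}


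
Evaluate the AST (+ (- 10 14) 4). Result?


Evaluate inner: (- 10 14) = -4
Evaluate root: (+ -4 4) = 0
Result: 0


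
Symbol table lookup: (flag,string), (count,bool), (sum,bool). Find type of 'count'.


Lookup 'count' → type bool


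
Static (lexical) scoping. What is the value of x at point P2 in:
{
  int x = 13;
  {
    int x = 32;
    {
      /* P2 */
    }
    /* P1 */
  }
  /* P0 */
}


P2's block does not declare x; resolves to the enclosing declaration at depth 1
x = 32


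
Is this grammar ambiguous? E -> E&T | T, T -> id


precedence layered via separate nonterminal T: deterministic
Unambiguous


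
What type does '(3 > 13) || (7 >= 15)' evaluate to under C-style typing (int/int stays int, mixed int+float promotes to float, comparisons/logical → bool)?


Operand types: bool || bool
Rule: logical operators take bool operands and yield bool
Result type: bool


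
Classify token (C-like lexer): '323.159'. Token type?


Pattern: digits with a decimal point
Type: FLOAT_LITERAL


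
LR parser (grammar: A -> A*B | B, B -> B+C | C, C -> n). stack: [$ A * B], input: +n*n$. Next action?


'+' can extend B; shift to build B -> B+C
Action: shift


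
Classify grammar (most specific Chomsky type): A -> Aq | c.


Left-linear: every RHS is a terminal or one nonterminal followed by a terminal
Classification: Type 3 (Regular)


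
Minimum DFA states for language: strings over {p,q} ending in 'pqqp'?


Track the longest suffix of input matching a prefix of 'pqqp': 5 classes (prefixes of length 0..4)
Minimal DFA: 5 states


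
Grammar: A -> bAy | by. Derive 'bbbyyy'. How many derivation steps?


Derivation: A => bAy => bbAyy => bbbyyy
Steps: 3


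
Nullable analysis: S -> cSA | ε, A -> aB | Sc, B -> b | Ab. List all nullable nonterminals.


A nonterminal is nullable iff some alternative derives ε (directly, or every symbol in it is nullable)
Nullable: {S}


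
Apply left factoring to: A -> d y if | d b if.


Common prefix: 'd'
Factored: A -> d A', A' -> y if | b if


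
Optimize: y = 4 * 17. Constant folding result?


4 * 17 = 68 at compile time
Optimized: y = 68
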